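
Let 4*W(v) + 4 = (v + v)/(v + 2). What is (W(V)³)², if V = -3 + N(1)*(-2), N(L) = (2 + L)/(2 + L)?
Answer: 1/46656 ≈ 2.1433e-5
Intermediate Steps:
N(L) = 1
V = -5 (V = -3 + 1*(-2) = -3 - 2 = -5)
W(v) = -1 + v/(2*(2 + v)) (W(v) = -1 + ((v + v)/(v + 2))/4 = -1 + ((2*v)/(2 + v))/4 = -1 + (2*v/(2 + v))/4 = -1 + v/(2*(2 + v)))
(W(V)³)² = (((-4 - 1*(-5))/(2*(2 - 5)))³)² = (((½)*(-4 + 5)/(-3))³)² = (((½)*(-⅓)*1)³)² = ((-⅙)³)² = (-1/216)² = 1/46656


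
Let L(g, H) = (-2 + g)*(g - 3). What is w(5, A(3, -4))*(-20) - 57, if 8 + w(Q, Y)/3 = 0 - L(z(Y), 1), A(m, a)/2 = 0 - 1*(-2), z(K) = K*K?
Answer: 11343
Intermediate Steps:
z(K) = K²
A(m, a) = 4 (A(m, a) = 2*(0 - 1*(-2)) = 2*(0 + 2) = 2*2 = 4)
L(g, H) = (-3 + g)*(-2 + g) (L(g, H) = (-2 + g)*(-3 + g) = (-3 + g)*(-2 + g))
w(Q, Y) = -42 - 3*Y⁴ + 15*Y² (w(Q, Y) = -24 + 3*(0 - (6 + (Y²)² - 5*Y²)) = -24 + 3*(0 - (6 + Y⁴ - 5*Y²)) = -24 + 3*(0 + (-6 - Y⁴ + 5*Y²)) = -24 + 3*(-6 - Y⁴ + 5*Y²) = -24 + (-18 - 3*Y⁴ + 15*Y²) = -42 - 3*Y⁴ + 15*Y²)
w(5, A(3, -4))*(-20) - 57 = (-42 - 3*4⁴ + 15*4²)*(-20) - 57 = (-42 - 3*256 + 15*16)*(-20) - 57 = (-42 - 768 + 240)*(-20) - 57 = -570*(-20) - 57 = 11400 - 57 = 11343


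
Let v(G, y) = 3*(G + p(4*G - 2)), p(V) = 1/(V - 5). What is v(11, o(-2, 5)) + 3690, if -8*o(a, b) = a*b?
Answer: 137754/37 ≈ 3723.1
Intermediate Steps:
p(V) = 1/(-5 + V)
o(a, b) = -a*b/8
v(G, y) = 3*G + 3/(-7 + 4*G) (v(G, y) = 3*(G + 1/(-5 + (4*G - 2))) = 3*(G + 1/(-5 + (-2 + 4*G))) = 3*(G + 1/(-7 + 4*G)) = 3*G + 3/(-7 + 4*G))
v(11, o(-2, 5)) + 3690 = 3*(1 + 11*(-7 + 4*11))/(-7 + 4*11) + 3690 = 3*(1 + 11*(-7 + 44))/(-7 + 44) + 3690 = 3*(1 + 11*37)/37 + 3690 = 3*(1/37)*(1 + 407) + 3690 = 3*(1/37)*408 + 3690 = 1224/37 + 3690 = 137754/37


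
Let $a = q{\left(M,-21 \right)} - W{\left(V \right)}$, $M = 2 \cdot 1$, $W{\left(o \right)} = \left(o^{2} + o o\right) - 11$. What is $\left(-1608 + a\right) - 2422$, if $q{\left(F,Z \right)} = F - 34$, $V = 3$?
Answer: $-4069$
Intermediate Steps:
$W{\left(o \right)} = -11 + 2 o^{2}$ ($W{\left(o \right)} = \left(o^{2} + o^{2}\right) - 11 = 2 o^{2} - 11 = -11 + 2 o^{2}$)
$M = 2$
$q{\left(F,Z \right)} = -34 + F$
$a = -39$ ($a = \left(-34 + 2\right) - \left(-11 + 2 \cdot 3^{2}\right) = -32 - \left(-11 + 2 \cdot 9\right) = -32 - \left(-11 + 18\right) = -32 - 7 = -39$)
$\left(-1608 + a\right) - 2422 = \left(-1608 - 39\right) - 2422 = -1647 - 2422 = -4069$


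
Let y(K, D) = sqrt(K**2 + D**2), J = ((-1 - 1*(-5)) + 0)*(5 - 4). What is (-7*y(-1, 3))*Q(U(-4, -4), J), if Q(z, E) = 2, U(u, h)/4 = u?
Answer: -14*sqrt(10) ≈ -44.272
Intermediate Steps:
U(u, h) = 4*u
J = 4 (J = ((-1 + 5) + 0)*1 = (4 + 0)*1 = 4*1 = 4)
y(K, D) = sqrt(D**2 + K**2)
(-7*y(-1, 3))*Q(U(-4, -4), J) = -7*sqrt(3**2 + (-1)**2)*2 = -7*sqrt(9 + 1)*2 = -7*sqrt(10)*2 = -14*sqrt(10)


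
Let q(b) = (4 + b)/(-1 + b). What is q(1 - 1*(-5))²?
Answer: 4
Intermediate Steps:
q(b) = (4 + b)/(-1 + b)
q(1 - 1*(-5))² = ((4 + (1 - 1*(-5)))/(-1 + (1 - 1*(-5))))² = ((4 + (1 + 5))/(-1 + (1 + 5)))² = ((4 + 6)/(-1 + 6))² = (10/5)² = ((⅕)*10)² = 2² = 4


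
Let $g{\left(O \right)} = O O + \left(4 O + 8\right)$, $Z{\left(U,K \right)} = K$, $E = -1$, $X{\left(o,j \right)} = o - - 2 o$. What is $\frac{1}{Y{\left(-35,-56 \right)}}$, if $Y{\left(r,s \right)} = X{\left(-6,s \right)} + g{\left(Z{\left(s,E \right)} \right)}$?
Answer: $- \frac{1}{13} \approx -0.076923$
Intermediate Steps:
$X{\left(o,j \right)} = 3 o$ ($X{\left(o,j \right)} = o + 2 o = 3 o$)
$g{\left(O \right)} = 8 + O^{2} + 4 O$ ($g{\left(O \right)} = O^{2} + \left(8 + 4 O\right) = 8 + O^{2} + 4 O$)
$Y{\left(r,s \right)} = -13$ ($Y{\left(r,s \right)} = 3 \left(-6\right) + \left(8 + \left(-1\right)^{2} + 4 \left(-1\right)\right) = -18 + \left(8 + 1 - 4\right) = -18 + 5 = -13$)
$\frac{1}{Y{\left(-35,-56 \right)}} = \frac{1}{-13} = - \frac{1}{13}$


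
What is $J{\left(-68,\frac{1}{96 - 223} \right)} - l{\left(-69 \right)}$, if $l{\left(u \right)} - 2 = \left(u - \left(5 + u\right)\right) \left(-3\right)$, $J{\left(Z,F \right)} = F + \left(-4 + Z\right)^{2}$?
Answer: $\frac{656208}{127} \approx 5167.0$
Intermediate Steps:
$l{\left(u \right)} = 17$ ($l{\left(u \right)} = 2 + \left(u - \left(5 + u\right)\right) \left(-3\right) = 2 - -15 = 2 + 15 = 17$)
$J{\left(-68,\frac{1}{96 - 223} \right)} - l{\left(-69 \right)} = \left(\frac{1}{96 - 223} + \left(-4 - 68\right)^{2}\right) - 17 = \left(\frac{1}{-127} + \left(-72\right)^{2}\right) - 17 = \left(- \frac{1}{127} + 5184\right) - 17 = \frac{658367}{127} - 17 = \frac{656208}{127}$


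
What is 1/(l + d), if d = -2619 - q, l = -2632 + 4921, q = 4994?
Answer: -1/5324 ≈ -0.00018783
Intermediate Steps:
l = 2289
d = -7613 (d = -2619 - 1*4994 = -2619 - 4994 = -7613)
1/(l + d) = 1/(2289 - 7613) = 1/(-5324) = -1/5324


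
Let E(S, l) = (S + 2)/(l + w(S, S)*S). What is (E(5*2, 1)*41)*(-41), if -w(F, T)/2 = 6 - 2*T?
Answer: -20172/281 ≈ -71.786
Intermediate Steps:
w(F, T) = -12 + 4*T (w(F, T) = -2*(6 - 2*T) = -12 + 4*T)
E(S, l) = (2 + S)/(l + S*(-12 + 4*S)) (E(S, l) = (S + 2)/(l + (-12 + 4*S)*S) = (2 + S)/(l + S*(-12 + 4*S)))
(E(5*2, 1)*41)*(-41) = (((2 + 5*2)/(1 + 4*(5*2)*(-3 + 5*2)))*41)*(-41) = (((2 + 10)/(1 + 4*10*(-3 + 10)))*41)*(-41) = ((12/(1 + 4*10*7))*41)*(-41) = ((12/(1 + 280))*41)*(-41) = ((12/281)*41)*(-41) = (492/281)*(-41) = -20172/281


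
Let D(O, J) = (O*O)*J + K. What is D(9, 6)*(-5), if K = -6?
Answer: -2400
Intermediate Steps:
D(O, J) = -6 + J*O**2 (D(O, J) = (O*O)*J - 6 = O**2*J - 6 = J*O**2 - 6 = -6 + J*O**2)
D(9, 6)*(-5) = (-6 + 6*9**2)*(-5) = (-6 + 6*81)*(-5) = (-6 + 486)*(-5) = 480*(-5) = -2400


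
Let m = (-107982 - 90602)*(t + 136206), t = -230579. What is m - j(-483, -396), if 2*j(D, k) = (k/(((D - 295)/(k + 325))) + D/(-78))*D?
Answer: 379092151015139/20228 ≈ 1.8741e+10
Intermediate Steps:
j(D, k) = D*(-D/78 + k*(325 + k)/(-295 + D))/2 (j(D, k) = ((k/(((D - 295)/(k + 325))) + D/(-78))*D)/2 = ((k/(((-295 + D)/(325 + k))) + D*(-1/78))*D)/2 = ((k/(((-295 + D)/(325 + k))) - D/78)*D)/2 = ((k*((325 + k)/(-295 + D)) - D/78)*D)/2 = ((k*(325 + k)/(-295 + D) - D/78)*D)/2 = ((-D/78 + k*(325 + k)/(-295 + D))*D)/2 = (D*(-D/78 + k*(325 + k)/(-295 + D)))/2 = D*(-D/78 + k*(325 + k)/(-295 + D))/2)
m = 18740967832 (m = (-107982 - 90602)*(-230579 + 136206) = -198584*(-94373) = 18740967832)
m - j(-483, -396) = 18740967832 - (-483)*(-1*(-483)**2 + 78*(-396)**2 + 295*(-483) + 25350*(-396))/(156*(-295 - 483)) = 18740967832 - (-483)*(-1*233289 + 78*156816 - 142485 - 10038600)/(156*(-778)) = 18740967832 - (-483)*(-1)*(-233289 + 12231648 - 142485 - 10038600)/(156*778) = 18740967832 - (-483)*(-1)*1817274/(156*778) = 18740967832 - 1*146290557/20228 = 18740967832 - 146290557/20228 = 379092151015139/20228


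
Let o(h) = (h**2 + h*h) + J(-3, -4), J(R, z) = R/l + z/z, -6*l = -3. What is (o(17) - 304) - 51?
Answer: 218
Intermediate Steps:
l = 1/2 (l = -1/6*(-3) = 1/2 ≈ 0.50000)
J(R, z) = 1 + 2*R (J(R, z) = R/(1/2) + z/z = R*2 + 1 = 2*R + 1 = 1 + 2*R)
o(h) = -5 + 2*h**2 (o(h) = (h**2 + h*h) + (1 + 2*(-3)) = (h**2 + h**2) + (1 - 6) = 2*h**2 - 5 = -5 + 2*h**2)
(o(17) - 304) - 51 = ((-5 + 2*17**2) - 304) - 51 = ((-5 + 2*289) - 304) - 51 = ((-5 + 578) - 304) - 51 = (573 - 304) - 51 = 269 - 51 = 218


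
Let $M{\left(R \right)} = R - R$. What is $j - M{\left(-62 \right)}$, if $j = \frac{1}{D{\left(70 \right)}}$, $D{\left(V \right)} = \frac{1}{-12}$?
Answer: $-12$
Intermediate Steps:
$D{\left(V \right)} = - \frac{1}{12}$
$j = -12$ ($j = \frac{1}{- \frac{1}{12}} = -12$)
$M{\left(R \right)} = 0$
$j - M{\left(-62 \right)} = -12 - 0 = -12 + 0 = -12$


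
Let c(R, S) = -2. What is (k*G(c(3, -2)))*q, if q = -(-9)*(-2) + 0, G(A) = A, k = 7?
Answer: 252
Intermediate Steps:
q = -18 (q = -3*6 + 0 = -18 + 0 = -18)
(k*G(c(3, -2)))*q = (7*(-2))*(-18) = -14*(-18) = 252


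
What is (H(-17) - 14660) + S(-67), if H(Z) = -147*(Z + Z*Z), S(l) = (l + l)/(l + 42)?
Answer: -1365966/25 ≈ -54639.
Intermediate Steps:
S(l) = 2*l/(42 + l) (S(l) = (2*l)/(42 + l) = 2*l/(42 + l))
H(Z) = -147*Z - 147*Z² (H(Z) = -147*(Z + Z²) = -147*Z - 147*Z²)
(H(-17) - 14660) + S(-67) = (-147*(-17)*(1 - 17) - 14660) + 2*(-67)/(42 - 67) = (-147*(-17)*(-16) - 14660) + 2*(-67)/(-25) = (-39984 - 14660) + 2*(-67)*(-1/25) = -54644 + 134/25 = -1365966/25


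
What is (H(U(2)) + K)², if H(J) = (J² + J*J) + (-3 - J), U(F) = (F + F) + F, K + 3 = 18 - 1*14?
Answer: 4096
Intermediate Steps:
K = 1 (K = -3 + (18 - 1*14) = -3 + (18 - 14) = -3 + 4 = 1)
U(F) = 3*F (U(F) = 2*F + F = 3*F)
H(J) = -3 - J + 2*J² (H(J) = (J² + J²) + (-3 - J) = 2*J² + (-3 - J) = -3 - J + 2*J²)
(H(U(2)) + K)² = ((-3 - 3*2 + 2*(3*2)²) + 1)² = ((-3 - 1*6 + 2*6²) + 1)² = ((-3 - 6 + 2*36) + 1)² = ((-3 - 6 + 72) + 1)² = (63 + 1)² = 64² = 4096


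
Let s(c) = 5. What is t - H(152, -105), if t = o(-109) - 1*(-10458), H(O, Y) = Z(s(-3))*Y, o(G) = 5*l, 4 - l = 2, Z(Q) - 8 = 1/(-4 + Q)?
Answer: 11413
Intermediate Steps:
Z(Q) = 8 + 1/(-4 + Q)
l = 2 (l = 4 - 1*2 = 4 - 2 = 2)
o(G) = 10 (o(G) = 5*2 = 10)
H(O, Y) = 9*Y (H(O, Y) = ((-31 + 8*5)/(-4 + 5))*Y = ((-31 + 40)/1)*Y = (1*9)*Y = 9*Y)
t = 10468 (t = 10 - 1*(-10458) = 10 + 10458 = 10468)
t - H(152, -105) = 10468 - 9*(-105) = 10468 - 1*(-945) = 10468 + 945 = 11413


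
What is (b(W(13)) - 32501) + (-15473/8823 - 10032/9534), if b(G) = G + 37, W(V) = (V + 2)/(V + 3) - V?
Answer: -7285528295347/224315952 ≈ -32479.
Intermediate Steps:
W(V) = -V + (2 + V)/(3 + V) (W(V) = (2 + V)/(3 + V) - V = -V + (2 + V)/(3 + V))
b(G) = 37 + G
(b(W(13)) - 32501) + (-15473/8823 - 10032/9534) = ((37 + (2 - 1*13² - 2*13)/(3 + 13)) - 32501) + (-15473/8823 - 10032/9534) = ((37 + (2 - 1*169 - 26)/16) - 32501) + (-15473*1/8823 - 10032*1/9534) = ((37 + (2 - 169 - 26)/16) - 32501) + (-15473/8823 - 1672/1589) = ((37 + (1/16)*(-193)) - 32501) - 39338653/14019747 = ((37 - 193/16) - 32501) - 39338653/14019747 = (399/16 - 32501) - 39338653/14019747 = -519617/16 - 39338653/14019747 = -7285528295347/224315952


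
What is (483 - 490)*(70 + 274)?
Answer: -2408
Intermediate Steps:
(483 - 490)*(70 + 274) = -7*344 = -2408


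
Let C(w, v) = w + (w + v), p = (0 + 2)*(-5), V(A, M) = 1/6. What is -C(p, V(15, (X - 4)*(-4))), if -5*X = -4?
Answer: 119/6 ≈ 19.833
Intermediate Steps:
X = 4/5 (X = -1/5*(-4) = 4/5 ≈ 0.80000)
V(A, M) = 1/6
p = -10 (p = 2*(-5) = -10)
C(w, v) = v + 2*w (C(w, v) = w + (v + w) = v + 2*w)
-C(p, V(15, (X - 4)*(-4))) = -(1/6 + 2*(-10)) = -(1/6 - 20) = -1*(-119/6) = 119/6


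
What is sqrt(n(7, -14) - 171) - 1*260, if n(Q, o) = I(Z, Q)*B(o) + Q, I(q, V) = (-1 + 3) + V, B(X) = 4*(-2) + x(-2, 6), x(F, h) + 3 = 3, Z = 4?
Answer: -260 + 2*I*sqrt(59) ≈ -260.0 + 15.362*I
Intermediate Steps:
x(F, h) = 0 (x(F, h) = -3 + 3 = 0)
B(X) = -8 (B(X) = 4*(-2) + 0 = -8 + 0 = -8)
I(q, V) = 2 + V
n(Q, o) = -16 - 7*Q (n(Q, o) = (2 + Q)*(-8) + Q = (-16 - 8*Q) + Q = -16 - 7*Q)
sqrt(n(7, -14) - 171) - 1*260 = sqrt((-16 - 7*7) - 171) - 1*260 = sqrt((-16 - 49) - 171) - 260 = sqrt(-65 - 171) - 260 = sqrt(-236) - 260 = 2*I*sqrt(59) - 260 = -260 + 2*I*sqrt(59)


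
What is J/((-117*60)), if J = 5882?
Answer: -2941/3510 ≈ -0.83789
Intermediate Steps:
J/((-117*60)) = 5882/((-117*60)) = 5882/(-7020) = 5882*(-1/7020) = -2941/3510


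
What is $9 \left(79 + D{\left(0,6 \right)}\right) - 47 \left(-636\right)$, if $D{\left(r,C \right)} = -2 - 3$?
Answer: $30558$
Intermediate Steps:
$D{\left(r,C \right)} = -5$ ($D{\left(r,C \right)} = -2 - 3 = -5$)
$9 \left(79 + D{\left(0,6 \right)}\right) - 47 \left(-636\right) = 9 \left(79 - 5\right) - 47 \left(-636\right) = 9 \cdot 74 - -29892 = 666 + 29892 = 30558$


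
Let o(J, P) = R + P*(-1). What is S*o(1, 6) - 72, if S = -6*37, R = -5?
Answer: 2370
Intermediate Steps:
o(J, P) = -5 - P (o(J, P) = -5 + P*(-1) = -5 - P)
S = -222
S*o(1, 6) - 72 = -222*(-5 - 1*6) - 72 = -222*(-5 - 6) - 72 = -222*(-11) - 72 = 2442 - 72 = 2370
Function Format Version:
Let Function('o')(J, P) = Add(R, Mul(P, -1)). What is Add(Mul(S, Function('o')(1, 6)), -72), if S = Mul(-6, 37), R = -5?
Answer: 2370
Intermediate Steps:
Function('o')(J, P) = Add(-5, Mul(-1, P)) (Function('o')(J, P) = Add(-5, Mul(P, -1)) = Add(-5, Mul(-1, P)))
S = -222
Add(Mul(S, Function('o')(1, 6)), -72) = Add(Mul(-222, Add(-5, Mul(-1, 6))), -72) = Add(Mul(-222, Add(-5, -6)), -72) = Add(Mul(-222, -11), -72) = Add(2442, -72) = 2370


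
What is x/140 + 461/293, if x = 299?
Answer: 152147/41020 ≈ 3.7091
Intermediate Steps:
x/140 + 461/293 = 299/140 + 461/293 = 152147/41020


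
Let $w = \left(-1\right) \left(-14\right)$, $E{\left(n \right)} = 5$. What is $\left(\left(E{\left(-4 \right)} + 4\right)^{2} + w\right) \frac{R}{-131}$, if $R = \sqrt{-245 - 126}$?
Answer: $- \frac{95 i \sqrt{371}}{131} \approx - 13.968 i$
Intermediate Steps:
$R = i \sqrt{371}$ ($R = \sqrt{-371} = i \sqrt{371} \approx 19.261 i$)
$w = 14$
$\left(\left(E{\left(-4 \right)} + 4\right)^{2} + w\right) \frac{R}{-131} = \left(\left(5 + 4\right)^{2} + 14\right) \frac{i \sqrt{371}}{-131} = \left(9^{2} + 14\right) i \sqrt{371} \left(- \frac{1}{131}\right) = \left(81 + 14\right) \left(- \frac{i \sqrt{371}}{131}\right) = 95 \left(- \frac{i \sqrt{371}}{131}\right) = - \frac{95 i \sqrt{371}}{131}$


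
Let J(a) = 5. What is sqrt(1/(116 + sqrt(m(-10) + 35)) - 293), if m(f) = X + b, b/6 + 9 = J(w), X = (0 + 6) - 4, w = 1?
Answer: sqrt(-33987 - 293*sqrt(13))/sqrt(116 + sqrt(13)) ≈ 17.117*I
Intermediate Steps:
X = 2 (X = 6 - 4 = 2)
b = -24 (b = -54 + 6*5 = -54 + 30 = -24)
m(f) = -22 (m(f) = 2 - 24 = -22)
sqrt(1/(116 + sqrt(m(-10) + 35)) - 293) = sqrt(1/(116 + sqrt(-22 + 35)) - 293) = sqrt(1/(116 + sqrt(13)) - 293) = sqrt(-293 + 1/(116 + sqrt(13)))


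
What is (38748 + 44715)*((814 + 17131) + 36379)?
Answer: 4534044012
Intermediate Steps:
(38748 + 44715)*((814 + 17131) + 36379) = 83463*(17945 + 36379) = 83463*54324 = 4534044012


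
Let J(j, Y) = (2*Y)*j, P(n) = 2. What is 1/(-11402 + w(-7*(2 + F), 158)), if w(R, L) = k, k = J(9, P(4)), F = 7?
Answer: -1/11366 ≈ -8.7982e-5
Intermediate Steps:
J(j, Y) = 2*Y*j
k = 36 (k = 2*2*9 = 36)
w(R, L) = 36
1/(-11402 + w(-7*(2 + F), 158)) = 1/(-11402 + 36) = 1/(-11366) = -1/11366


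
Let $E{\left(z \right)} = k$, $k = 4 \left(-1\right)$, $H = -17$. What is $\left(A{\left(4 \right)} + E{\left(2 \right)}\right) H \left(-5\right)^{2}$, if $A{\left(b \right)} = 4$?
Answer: $0$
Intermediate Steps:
$k = -4$
$E{\left(z \right)} = -4$
$\left(A{\left(4 \right)} + E{\left(2 \right)}\right) H \left(-5\right)^{2} = \left(4 - 4\right) \left(-17\right) \left(-5\right)^{2} = 0 \left(-17\right) 25 = 0 \cdot 25 = 0$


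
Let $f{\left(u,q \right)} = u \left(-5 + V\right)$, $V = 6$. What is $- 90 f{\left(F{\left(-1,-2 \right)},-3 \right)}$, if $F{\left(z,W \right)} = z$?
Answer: $90$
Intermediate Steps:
$f{\left(u,q \right)} = u$ ($f{\left(u,q \right)} = u \left(-5 + 6\right) = u 1 = u$)
$- 90 f{\left(F{\left(-1,-2 \right)},-3 \right)} = \left(-90\right) \left(-1\right) = 90$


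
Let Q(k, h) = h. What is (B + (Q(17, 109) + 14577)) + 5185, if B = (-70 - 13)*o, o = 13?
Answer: 18792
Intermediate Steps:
B = -1079 (B = (-70 - 13)*13 = -83*13 = -1079)
(B + (Q(17, 109) + 14577)) + 5185 = (-1079 + (109 + 14577)) + 5185 = (-1079 + 14686) + 5185 = 13607 + 5185 = 18792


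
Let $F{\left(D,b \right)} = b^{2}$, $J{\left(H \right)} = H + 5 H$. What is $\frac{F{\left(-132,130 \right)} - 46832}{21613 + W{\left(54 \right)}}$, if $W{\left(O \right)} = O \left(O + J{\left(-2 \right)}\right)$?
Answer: $- \frac{29932}{23881} \approx -1.2534$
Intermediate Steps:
$J{\left(H \right)} = 6 H$
$W{\left(O \right)} = O \left(-12 + O\right)$ ($W{\left(O \right)} = O \left(O + 6 \left(-2\right)\right) = O \left(O - 12\right) = O \left(-12 + O\right)$)
$\frac{F{\left(-132,130 \right)} - 46832}{21613 + W{\left(54 \right)}} = \frac{130^{2} - 46832}{21613 + 54 \left(-12 + 54\right)} = \frac{16900 - 46832}{21613 + 54 \cdot 42} = - \frac{29932}{21613 + 2268} = - \frac{29932}{23881}$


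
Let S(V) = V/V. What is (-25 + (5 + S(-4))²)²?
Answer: 121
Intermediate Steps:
S(V) = 1
(-25 + (5 + S(-4))²)² = (-25 + (5 + 1)²)² = (-25 + 6²)² = (-25 + 36)² = 11² = 121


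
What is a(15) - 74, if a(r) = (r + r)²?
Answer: 826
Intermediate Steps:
a(r) = 4*r² (a(r) = (2*r)² = 4*r²)
a(15) - 74 = 4*15² - 74 = 4*225 - 74 = 900 - 74 = 826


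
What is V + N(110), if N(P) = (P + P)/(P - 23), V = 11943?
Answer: 1039261/87 ≈ 11946.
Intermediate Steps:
N(P) = 2*P/(-23 + P) (N(P) = (2*P)/(-23 + P) = 2*P/(-23 + P))
V + N(110) = 11943 + 2*110/(-23 + 110) = 11943 + 2*110/87 = 11943 + 2*110*(1/87) = 11943 + 220/87 = 1039261/87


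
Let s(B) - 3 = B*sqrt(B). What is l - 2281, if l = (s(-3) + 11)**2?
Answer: -2112 - 84*I*sqrt(3) ≈ -2112.0 - 145.49*I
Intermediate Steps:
s(B) = 3 + B**(3/2) (s(B) = 3 + B*sqrt(B) = 3 + B**(3/2))
l = (14 - 3*I*sqrt(3))**2 (l = ((3 + (-3)**(3/2)) + 11)**2 = ((3 - 3*I*sqrt(3)) + 11)**2 = (14 - 3*I*sqrt(3))**2 ≈ 169.0 - 145.49*I)
l - 2281 = (169 - 84*I*sqrt(3)) - 2281 = -2112 - 84*I*sqrt(3)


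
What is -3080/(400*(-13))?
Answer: 77/130 ≈ 0.59231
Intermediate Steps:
-3080/(400*(-13)) = -3080/(-5200) = -3080*(-1/5200) = 77/130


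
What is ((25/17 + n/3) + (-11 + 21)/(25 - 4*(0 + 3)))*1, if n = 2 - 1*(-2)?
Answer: 2369/663 ≈ 3.5732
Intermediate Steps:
n = 4 (n = 2 + 2 = 4)
((25/17 + n/3) + (-11 + 21)/(25 - 4*(0 + 3)))*1 = ((25/17 + 4/3) + (-11 + 21)/(25 - 4*(0 + 3)))*1 = ((25*(1/17) + 4*(1/3)) + 10/(25 - 4*3))*1 = ((25/17 + 4/3) + 10/(25 - 12))*1 = (143/51 + 10/13)*1 = (2369/663)*1 = 2369/663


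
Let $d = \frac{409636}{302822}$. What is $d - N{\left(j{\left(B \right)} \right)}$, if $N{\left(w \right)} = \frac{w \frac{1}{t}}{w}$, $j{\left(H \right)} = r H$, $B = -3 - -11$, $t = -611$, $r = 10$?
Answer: $\frac{9638093}{7116317} \approx 1.3544$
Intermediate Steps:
$B = 8$ ($B = -3 + 11 = 8$)
$j{\left(H \right)} = 10 H$
$d = \frac{204818}{151411}$ ($d = 409636 \cdot \frac{1}{302822} = \frac{204818}{151411} \approx 1.3527$)
$N{\left(w \right)} = - \frac{1}{611}$ ($N{\left(w \right)} = \frac{w \frac{1}{-611}}{w} = \frac{w \left(- \frac{1}{611}\right)}{w} = \frac{\left(- \frac{1}{611}\right) w}{w} = - \frac{1}{611}$)
$d - N{\left(j{\left(B \right)} \right)} = \frac{204818}{151411} - - \frac{1}{611} = \frac{204818}{151411} + \frac{1}{611} = \frac{9638093}{7116317}$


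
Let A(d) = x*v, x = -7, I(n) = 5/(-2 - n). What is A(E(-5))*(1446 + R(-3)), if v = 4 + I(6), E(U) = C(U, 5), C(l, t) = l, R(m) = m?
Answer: -272727/8 ≈ -34091.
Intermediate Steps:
E(U) = U
v = 27/8 (v = 4 - 5/(2 + 6) = 4 - 5/8 = 27/8 ≈ 3.3750)
A(d) = -189/8 (A(d) = -7*27/8 = -189/8)
A(E(-5))*(1446 + R(-3)) = -189*(1446 - 3)/8 = -189/8*1443 = -272727/8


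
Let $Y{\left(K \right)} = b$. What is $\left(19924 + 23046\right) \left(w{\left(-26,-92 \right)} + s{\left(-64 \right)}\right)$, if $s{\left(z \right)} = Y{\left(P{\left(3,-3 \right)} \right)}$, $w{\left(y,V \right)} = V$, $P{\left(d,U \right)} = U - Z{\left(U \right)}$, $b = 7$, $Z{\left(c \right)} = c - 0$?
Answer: $-3652450$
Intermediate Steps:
$Z{\left(c \right)} = c$ ($Z{\left(c \right)} = c + 0 = c$)
$P{\left(d,U \right)} = 0$ ($P{\left(d,U \right)} = U - U = 0$)
$Y{\left(K \right)} = 7$
$s{\left(z \right)} = 7$
$\left(19924 + 23046\right) \left(w{\left(-26,-92 \right)} + s{\left(-64 \right)}\right) = \left(19924 + 23046\right) \left(-92 + 7\right) = 42970 \left(-85\right) = -3652450$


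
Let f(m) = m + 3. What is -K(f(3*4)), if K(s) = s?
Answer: -15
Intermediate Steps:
f(m) = 3 + m
-K(f(3*4)) = -(3 + 3*4) = -(3 + 12) = -1*15 = -15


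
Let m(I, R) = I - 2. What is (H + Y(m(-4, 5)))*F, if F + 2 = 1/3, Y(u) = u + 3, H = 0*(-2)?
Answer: 5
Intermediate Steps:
H = 0
m(I, R) = -2 + I
Y(u) = 3 + u
F = -5/3 (F = -2 + 1/3 = -2 + ⅓ = -5/3 ≈ -1.6667)
(H + Y(m(-4, 5)))*F = (0 + (3 + (-2 - 4)))*(-5/3) = (0 + (3 - 6))*(-5/3) = (0 - 3)*(-5/3) = -3*(-5/3) = 5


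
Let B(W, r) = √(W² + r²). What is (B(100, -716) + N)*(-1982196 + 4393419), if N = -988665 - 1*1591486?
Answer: -6221319434673 + 9644892*√32666 ≈ -6.2196e+12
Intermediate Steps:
N = -2580151 (N = -988665 - 1591486 = -2580151)
(B(100, -716) + N)*(-1982196 + 4393419) = (√(100² + (-716)²) - 2580151)*(-1982196 + 4393419) = (√(10000 + 512656) - 2580151)*2411223 = (√522656 - 2580151)*2411223 = (4*√32666 - 2580151)*2411223 = (-2580151 + 4*√32666)*2411223 = -6221319434673 + 9644892*√32666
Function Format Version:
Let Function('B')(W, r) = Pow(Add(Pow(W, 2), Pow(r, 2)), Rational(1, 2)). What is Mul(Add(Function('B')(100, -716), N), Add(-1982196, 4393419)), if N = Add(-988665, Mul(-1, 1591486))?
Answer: Add(-6221319434673, Mul(9644892, Pow(32666, Rational(1, 2)))) ≈ -6.2196e+12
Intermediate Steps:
N = -2580151 (N = Add(-988665, -1591486) = -2580151)
Mul(Add(Function('B')(100, -716), N), Add(-1982196, 4393419)) = Mul(Add(Pow(Add(Pow(100, 2), Pow(-716, 2)), Rational(1, 2)), -2580151), Add(-1982196, 4393419)) = Mul(Add(Pow(Add(10000, 512656), Rational(1, 2)), -2580151), 2411223) = Mul(Add(Pow(522656, Rational(1, 2)), -2580151), 2411223) = Mul(Add(Mul(4, Pow(32666, Rational(1, 2))), -2580151), 2411223) = Mul(Add(-2580151, Mul(4, Pow(32666, Rational(1, 2)))), 2411223) = Add(-6221319434673, Mul(9644892, Pow(32666, Rational(1, 2))))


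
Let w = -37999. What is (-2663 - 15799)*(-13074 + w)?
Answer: 942909726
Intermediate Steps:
(-2663 - 15799)*(-13074 + w) = (-2663 - 15799)*(-13074 - 37999) = -18462*(-51073) = 942909726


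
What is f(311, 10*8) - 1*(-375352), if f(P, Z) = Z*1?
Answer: 375432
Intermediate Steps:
f(P, Z) = Z
f(311, 10*8) - 1*(-375352) = 10*8 - 1*(-375352) = 80 + 375352 = 375432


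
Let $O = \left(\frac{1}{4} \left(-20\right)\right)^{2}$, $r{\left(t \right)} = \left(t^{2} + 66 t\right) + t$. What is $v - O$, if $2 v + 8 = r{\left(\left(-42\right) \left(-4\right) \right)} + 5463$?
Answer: $\frac{44885}{2} \approx 22443.0$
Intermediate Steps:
$r{\left(t \right)} = t^{2} + 67 t$
$v = \frac{44935}{2}$ ($v = -4 + \frac{\left(-42\right) \left(-4\right) \left(67 - -168\right) + 5463}{2} = -4 + \frac{168 \left(67 + 168\right) + 5463}{2} = -4 + \frac{168 \cdot 235 + 5463}{2} = -4 + \frac{39480 + 5463}{2} = -4 + \frac{1}{2} \cdot 44943 = -4 + \frac{44943}{2} = \frac{44935}{2} \approx 22468.0$)
$O = 25$ ($O = \left(\frac{1}{4} \left(-20\right)\right)^{2} = \left(-5\right)^{2} = 25$)
$v - O = \frac{44935}{2} - 25 = \frac{44885}{2}$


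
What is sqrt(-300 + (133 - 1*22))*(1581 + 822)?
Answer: 7209*I*sqrt(21) ≈ 33036.0*I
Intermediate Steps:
sqrt(-300 + (133 - 1*22))*(1581 + 822) = sqrt(-300 + (133 - 22))*2403 = sqrt(-300 + 111)*2403 = sqrt(-189)*2403 = (3*I*sqrt(21))*2403 = 7209*I*sqrt(21)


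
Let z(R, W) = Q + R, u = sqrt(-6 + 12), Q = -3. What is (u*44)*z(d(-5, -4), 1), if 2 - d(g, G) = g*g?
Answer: -1144*sqrt(6) ≈ -2802.2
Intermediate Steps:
d(g, G) = 2 - g**2 (d(g, G) = 2 - g*g = 2 - g**2)
u = sqrt(6) ≈ 2.4495
z(R, W) = -3 + R
(u*44)*z(d(-5, -4), 1) = (sqrt(6)*44)*(-3 + (2 - 1*(-5)**2)) = (44*sqrt(6))*(-3 + (2 - 1*25)) = (44*sqrt(6))*(-3 + (2 - 25)) = (44*sqrt(6))*(-3 - 23) = (44*sqrt(6))*(-26) = -1144*sqrt(6)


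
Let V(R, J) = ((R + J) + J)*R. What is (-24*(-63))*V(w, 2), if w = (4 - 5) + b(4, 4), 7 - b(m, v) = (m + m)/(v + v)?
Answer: 68040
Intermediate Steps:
b(m, v) = 7 - m/v (b(m, v) = 7 - (m + m)/(v + v) = 7 - 2*m/(2*v) = 7 - 2*m*1/(2*v) = 7 - m/v)
w = 5 (w = (4 - 5) + (7 - 1*4/4) = -1 + (7 - 1*4*1/4) = -1 + (7 - 1) = -1 + 6 = 5)
V(R, J) = R*(R + 2*J) (V(R, J) = ((J + R) + J)*R = (R + 2*J)*R = R*(R + 2*J))
(-24*(-63))*V(w, 2) = (-24*(-63))*(5*(5 + 2*2)) = 1512*(5*(5 + 4)) = 1512*(5*9) = 1512*45 = 68040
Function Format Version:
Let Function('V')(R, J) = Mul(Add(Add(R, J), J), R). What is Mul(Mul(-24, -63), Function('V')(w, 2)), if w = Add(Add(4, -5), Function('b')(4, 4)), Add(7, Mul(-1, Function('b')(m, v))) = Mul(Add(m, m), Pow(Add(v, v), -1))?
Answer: 68040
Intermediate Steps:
Function('b')(m, v) = Add(7, Mul(-1, m, Pow(v, -1))) (Function('b')(m, v) = Add(7, Mul(-1, Mul(Add(m, m), Pow(Add(v, v), -1)))) = Add(7, Mul(-1, Mul(Mul(2, m), Pow(Mul(2, v), -1)))) = Add(7, Mul(-1, Mul(Mul(2, m), Mul(Rational(1, 2), Pow(v, -1))))) = Add(7, Mul(-1, Mul(m, Pow(v, -1)))) = Add(7, Mul(-1, m, Pow(v, -1))))
w = 5 (w = Add(Add(4, -5), Add(7, Mul(-1, 4, Pow(4, -1)))) = Add(-1, Add(7, Mul(-1, 4, Rational(1, 4)))) = Add(-1, Add(7, -1)) = Add(-1, 6) = 5)
Function('V')(R, J) = Mul(R, Add(R, Mul(2, J))) (Function('V')(R, J) = Mul(Add(Add(J, R), J), R) = Mul(Add(R, Mul(2, J)), R) = Mul(R, Add(R, Mul(2, J))))
Mul(Mul(-24, -63), Function('V')(w, 2)) = Mul(Mul(-24, -63), Mul(5, Add(5, Mul(2, 2)))) = Mul(1512, Mul(5, Add(5, 4))) = Mul(1512, Mul(5, 9)) = Mul(1512, 45) = 68040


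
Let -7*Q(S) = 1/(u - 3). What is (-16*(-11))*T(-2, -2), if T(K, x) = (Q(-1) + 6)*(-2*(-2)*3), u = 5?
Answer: 87648/7 ≈ 12521.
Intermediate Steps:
Q(S) = -1/14 (Q(S) = -1/(7*(5 - 3)) = -⅐/2 = -⅐*½ = -1/14)
T(K, x) = 498/7 (T(K, x) = (-1/14 + 6)*(-2*(-2)*3) = 83*(4*3)/14 = (83/14)*12 = 498/7)
(-16*(-11))*T(-2, -2) = -16*(-11)*(498/7) = 176*(498/7) = 87648/7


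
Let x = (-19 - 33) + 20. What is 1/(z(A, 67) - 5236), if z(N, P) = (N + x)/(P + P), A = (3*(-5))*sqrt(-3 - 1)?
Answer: -23505476/123080285809 + 1005*I/123080285809 ≈ -0.00019098 + 8.1654e-9*I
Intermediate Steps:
x = -32 (x = -52 + 20 = -32)
A = -30*I ≈ -30.0*I
z(N, P) = (-32 + N)/(2*P) (z(N, P) = (N - 32)/(P + P) = (-32 + N)/((2*P)) = (-32 + N)*(1/(2*P)) = (-32 + N)/(2*P))
1/(z(A, 67) - 5236) = 1/((1/2)*(-32 - 30*I)/67 - 5236) = 1/((1/2)*(1/67)*(-32 - 30*I) - 5236) = 1/((-16/67 - 15*I/67) - 5236) = 1/(-350828/67 - 15*I/67) = 4489*(-350828/67 + 15*I/67)/123080285809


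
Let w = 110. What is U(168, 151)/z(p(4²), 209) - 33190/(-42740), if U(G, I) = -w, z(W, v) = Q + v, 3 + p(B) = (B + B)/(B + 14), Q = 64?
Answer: 435947/1166802 ≈ 0.37363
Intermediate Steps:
p(B) = -3 + 2*B/(14 + B) (p(B) = -3 + (B + B)/(B + 14) = -3 + (2*B)/(14 + B) = -3 + 2*B/(14 + B))
z(W, v) = 64 + v
U(G, I) = -110 (U(G, I) = -1*110 = -110)
U(168, 151)/z(p(4²), 209) - 33190/(-42740) = -110/(64 + 209) - 33190/(-42740) = -110/273 - 33190*(-1/42740) = -110*1/273 + 3319/4274 = -110/273 + 3319/4274 = 435947/1166802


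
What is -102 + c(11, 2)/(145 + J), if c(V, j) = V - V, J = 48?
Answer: -102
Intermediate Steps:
c(V, j) = 0
-102 + c(11, 2)/(145 + J) = -102 + 0/(145 + 48) = -102 + 0/193 = -102 + 0*(1/193) = -102 + 0 = -102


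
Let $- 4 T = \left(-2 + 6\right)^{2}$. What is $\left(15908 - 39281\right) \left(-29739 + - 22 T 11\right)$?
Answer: $672464583$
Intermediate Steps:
$T = -4$ ($T = - \frac{\left(-2 + 6\right)^{2}}{4} = - \frac{4^{2}}{4} = \left(- \frac{1}{4}\right) 16 = -4$)
$\left(15908 - 39281\right) \left(-29739 + - 22 T 11\right) = \left(15908 - 39281\right) \left(-29739 + \left(-22\right) \left(-4\right) 11\right) = - 23373 \left(-29739 + 88 \cdot 11\right) = - 23373 \left(-29739 + 968\right) = \left(-23373\right) \left(-28771\right) = 672464583$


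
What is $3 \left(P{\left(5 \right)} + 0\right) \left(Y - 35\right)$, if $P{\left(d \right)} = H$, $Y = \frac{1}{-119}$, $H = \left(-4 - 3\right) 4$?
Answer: $\frac{49992}{17} \approx 2940.7$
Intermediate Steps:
$H = -28$ ($H = \left(-7\right) 4 = -28$)
$Y = - \frac{1}{119} \approx -0.0084034$
$P{\left(d \right)} = -28$
$3 \left(P{\left(5 \right)} + 0\right) \left(Y - 35\right) = 3 \left(-28 + 0\right) \left(- \frac{1}{119} - 35\right) = 3 \left(-28\right) \left(- \frac{4166}{119}\right) = \left(-84\right) \left(- \frac{4166}{119}\right) = \frac{49992}{17}$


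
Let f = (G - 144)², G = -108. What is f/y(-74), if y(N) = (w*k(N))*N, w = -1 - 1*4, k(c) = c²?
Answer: 7938/253265 ≈ 0.031343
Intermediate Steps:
w = -5 (w = -1 - 4 = -5)
y(N) = -5*N³ (y(N) = (-5*N²)*N = -5*N³)
f = 63504 (f = (-108 - 144)² = (-252)² = 63504)
f/y(-74) = 63504/((-5*(-74)³)) = 63504/((-5*(-405224))) = 63504/2026120 = 63504*(1/2026120) = 7938/253265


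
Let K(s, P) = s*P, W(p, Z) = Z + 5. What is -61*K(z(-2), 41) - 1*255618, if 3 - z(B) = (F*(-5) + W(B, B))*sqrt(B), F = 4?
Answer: -263121 - 42517*I*sqrt(2) ≈ -2.6312e+5 - 60128.0*I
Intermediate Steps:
W(p, Z) = 5 + Z
z(B) = 3 - sqrt(B)*(-15 + B) (z(B) = 3 - (4*(-5) + (5 + B))*sqrt(B) = 3 - (-20 + (5 + B))*sqrt(B) = 3 - (-15 + B)*sqrt(B) = 3 - sqrt(B)*(-15 + B))
K(s, P) = P*s
-61*K(z(-2), 41) - 1*255618 = -2501*(3 - (-2)**(3/2) + 15*sqrt(-2)) - 1*255618 = -2501*(3 - (-2)*I*sqrt(2) + 15*(I*sqrt(2))) - 255618 = -2501*(3 + 2*I*sqrt(2) + 15*I*sqrt(2)) - 255618 = -2501*(3 + 17*I*sqrt(2)) - 255618 = -61*(123 + 697*I*sqrt(2)) - 255618 = (-7503 - 42517*I*sqrt(2)) - 255618 = -263121 - 42517*I*sqrt(2)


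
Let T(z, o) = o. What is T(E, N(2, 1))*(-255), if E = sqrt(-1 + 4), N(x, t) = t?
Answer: -255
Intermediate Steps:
E = sqrt(3) ≈ 1.7320
T(E, N(2, 1))*(-255) = 1*(-255) = -255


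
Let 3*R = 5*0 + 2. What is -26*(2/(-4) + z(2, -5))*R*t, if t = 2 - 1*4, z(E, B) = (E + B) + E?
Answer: -52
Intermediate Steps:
z(E, B) = B + 2*E (z(E, B) = (B + E) + E = B + 2*E)
t = -2 (t = 2 - 4 = -2)
R = ⅔ (R = (5*0 + 2)/3 = (0 + 2)/3 = (⅓)*2 = ⅔ ≈ 0.66667)
-26*(2/(-4) + z(2, -5))*R*t = -26*(2/(-4) + (-5 + 2*2))*(⅔)*(-2) = -26*(2*(-¼) + (-5 + 4))*(⅔)*(-2) = -26*(-½ - 1)*(⅔)*(-2) = -26*(-3/2*⅔)*(-2) = -(-26)*(-2) = -26*2 = -52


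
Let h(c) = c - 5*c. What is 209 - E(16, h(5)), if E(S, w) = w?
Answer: 229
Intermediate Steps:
h(c) = -4*c
209 - E(16, h(5)) = 209 - (-4)*5 = 209 - 1*(-20) = 209 + 20 = 229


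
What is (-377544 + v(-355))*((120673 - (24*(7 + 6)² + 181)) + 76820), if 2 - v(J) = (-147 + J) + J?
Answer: -72796636360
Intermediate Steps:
v(J) = 149 - 2*J (v(J) = 2 - ((-147 + J) + J) = 2 - (-147 + 2*J) = 2 + (147 - 2*J) = 149 - 2*J)
(-377544 + v(-355))*((120673 - (24*(7 + 6)² + 181)) + 76820) = (-377544 + (149 - 2*(-355)))*((120673 - (24*(7 + 6)² + 181)) + 76820) = (-377544 + (149 + 710))*((120673 - (24*13² + 181)) + 76820) = (-377544 + 859)*((120673 - (24*169 + 181)) + 76820) = -376685*((120673 - (4056 + 181)) + 76820) = -376685*((120673 - 1*4237) + 76820) = -376685*((120673 - 4237) + 76820) = -376685*(116436 + 76820) = -376685*193256 = -72796636360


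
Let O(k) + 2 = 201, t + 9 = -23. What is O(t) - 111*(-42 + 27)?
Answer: 1864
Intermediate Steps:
t = -32 (t = -9 - 23 = -32)
O(k) = 199 (O(k) = -2 + 201 = 199)
O(t) - 111*(-42 + 27) = 199 - 111*(-42 + 27) = 199 - 111*(-15) = 199 + 1665 = 1864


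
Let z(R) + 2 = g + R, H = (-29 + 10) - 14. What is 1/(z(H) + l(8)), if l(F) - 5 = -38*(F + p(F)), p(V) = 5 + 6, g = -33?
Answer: -1/785 ≈ -0.0012739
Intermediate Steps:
H = -33 (H = -19 - 14 = -33)
p(V) = 11
z(R) = -35 + R (z(R) = -2 + (-33 + R) = -35 + R)
l(F) = -413 - 38*F (l(F) = 5 - 38*(F + 11) = 5 - 38*(11 + F) = 5 + (-418 - 38*F) = -413 - 38*F)
1/(z(H) + l(8)) = 1/((-35 - 33) + (-413 - 38*8)) = 1/(-68 + (-413 - 304)) = 1/(-68 - 717) = 1/(-785) = -1/785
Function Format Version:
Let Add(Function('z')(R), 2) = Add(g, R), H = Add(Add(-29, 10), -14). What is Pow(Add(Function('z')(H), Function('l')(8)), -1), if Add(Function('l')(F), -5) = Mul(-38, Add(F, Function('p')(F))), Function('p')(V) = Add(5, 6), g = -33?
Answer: Rational(-1, 785) ≈ -0.0012739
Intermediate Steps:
H = -33 (H = Add(-19, -14) = -33)
Function('p')(V) = 11
Function('z')(R) = Add(-35, R) (Function('z')(R) = Add(-2, Add(-33, R)) = Add(-35, R))
Function('l')(F) = Add(-413, Mul(-38, F)) (Function('l')(F) = Add(5, Mul(-38, Add(F, 11))) = Add(5, Mul(-38, Add(11, F))) = Add(5, Add(-418, Mul(-38, F))) = Add(-413, Mul(-38, F)))
Pow(Add(Function('z')(H), Function('l')(8)), -1) = Pow(Add(Add(-35, -33), Add(-413, Mul(-38, 8))), -1) = Pow(Add(-68, Add(-413, -304)), -1) = Pow(Add(-68, -717), -1) = Pow(-785, -1) = Rational(-1, 785)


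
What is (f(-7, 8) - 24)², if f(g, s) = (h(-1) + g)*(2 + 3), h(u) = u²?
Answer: 2916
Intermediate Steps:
f(g, s) = 5 + 5*g (f(g, s) = ((-1)² + g)*(2 + 3) = (1 + g)*5 = 5 + 5*g)
(f(-7, 8) - 24)² = ((5 + 5*(-7)) - 24)² = ((5 - 35) - 24)² = (-30 - 24)² = (-54)² = 2916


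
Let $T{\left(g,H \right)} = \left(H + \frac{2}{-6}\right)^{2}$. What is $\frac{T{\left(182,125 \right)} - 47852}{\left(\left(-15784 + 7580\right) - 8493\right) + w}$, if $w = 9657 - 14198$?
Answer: $\frac{145396}{95571} \approx 1.5213$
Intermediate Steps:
$T{\left(g,H \right)} = \left(- \frac{1}{3} + H\right)^{2}$ ($T{\left(g,H \right)} = \left(H + 2 \left(- \frac{1}{6}\right)\right)^{2} = \left(H - \frac{1}{3}\right)^{2} = \left(- \frac{1}{3} + H\right)^{2}$)
$w = -4541$ ($w = 9657 - 14198 = -4541$)
$\frac{T{\left(182,125 \right)} - 47852}{\left(\left(-15784 + 7580\right) - 8493\right) + w} = \frac{\frac{\left(-1 + 3 \cdot 125\right)^{2}}{9} - 47852}{\left(\left(-15784 + 7580\right) - 8493\right) - 4541} = \frac{\frac{\left(-1 + 375\right)^{2}}{9} - 47852}{\left(-8204 - 8493\right) - 4541} = \frac{\frac{374^{2}}{9} - 47852}{-16697 - 4541} = \frac{\frac{1}{9} \cdot 139876 - 47852}{-21238} = \left(\frac{139876}{9} - 47852\right) \left(- \frac{1}{21238}\right) = \left(- \frac{290792}{9}\right) \left(- \frac{1}{21238}\right) = \frac{145396}{95571}$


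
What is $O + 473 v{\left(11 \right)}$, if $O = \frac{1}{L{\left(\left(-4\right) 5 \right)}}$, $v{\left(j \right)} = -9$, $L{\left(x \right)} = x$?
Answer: $- \frac{85141}{20} \approx -4257.0$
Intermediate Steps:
$O = - \frac{1}{20}$ ($O = \frac{1}{\left(-4\right) 5} = \frac{1}{-20} = - \frac{1}{20} \approx -0.05$)
$O + 473 v{\left(11 \right)} = - \frac{1}{20} + 473 \left(-9\right) = - \frac{1}{20} - 4257 = - \frac{85141}{20}$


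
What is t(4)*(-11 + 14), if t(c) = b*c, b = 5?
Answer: 60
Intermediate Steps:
t(c) = 5*c
t(4)*(-11 + 14) = (5*4)*(-11 + 14) = 20*3 = 60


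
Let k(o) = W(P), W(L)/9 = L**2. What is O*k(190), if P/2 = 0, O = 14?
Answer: 0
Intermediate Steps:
P = 0 (P = 2*0 = 0)
W(L) = 9*L**2
k(o) = 0 (k(o) = 9*0**2 = 9*0 = 0)
O*k(190) = 14*0 = 0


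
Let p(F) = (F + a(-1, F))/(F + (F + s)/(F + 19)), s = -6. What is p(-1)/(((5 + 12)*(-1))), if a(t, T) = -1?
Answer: -36/425 ≈ -0.084706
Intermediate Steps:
p(F) = (-1 + F)/(F + (-6 + F)/(19 + F)) (p(F) = (F - 1)/(F + (F - 6)/(F + 19)) = (-1 + F)/(F + (-6 + F)/(19 + F)))
p(-1)/(((5 + 12)*(-1))) = ((-19 + (-1)² + 18*(-1))/(-6 + (-1)² + 20*(-1)))/(((5 + 12)*(-1))) = ((-19 + 1 - 18)/(-6 + 1 - 20))/((17*(-1))) = (-36/(-25))/(-17) = -1/25*(-36)*(-1/17) = (36/25)*(-1/17) = -36/425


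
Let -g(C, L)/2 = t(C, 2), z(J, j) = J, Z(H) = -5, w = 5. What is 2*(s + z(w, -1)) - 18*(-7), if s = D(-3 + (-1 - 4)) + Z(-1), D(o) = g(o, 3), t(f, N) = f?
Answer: 158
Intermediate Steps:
g(C, L) = -2*C
D(o) = -2*o
s = 11 (s = -2*(-3 + (-1 - 4)) - 5 = -2*(-3 - 5) - 5 = -2*(-8) - 5 = 16 - 5 = 11)
2*(s + z(w, -1)) - 18*(-7) = 2*(11 + 5) - 18*(-7) = 2*16 - 1*(-126) = 32 + 126 = 158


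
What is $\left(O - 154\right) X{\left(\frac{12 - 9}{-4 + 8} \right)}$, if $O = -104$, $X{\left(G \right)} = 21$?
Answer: $-5418$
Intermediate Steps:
$\left(O - 154\right) X{\left(\frac{12 - 9}{-4 + 8} \right)} = \left(-104 - 154\right) 21 = \left(-258\right) 21 = -5418$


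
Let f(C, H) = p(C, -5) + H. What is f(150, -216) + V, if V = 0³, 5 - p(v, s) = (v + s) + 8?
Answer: -364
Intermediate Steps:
p(v, s) = -3 - s - v (p(v, s) = 5 - ((v + s) + 8) = 5 - ((s + v) + 8) = 5 - (8 + s + v) = 5 + (-8 - s - v) = -3 - s - v)
f(C, H) = 2 + H - C (f(C, H) = (-3 - 1*(-5) - C) + H = (-3 + 5 - C) + H = (2 - C) + H = 2 + H - C)
V = 0
f(150, -216) + V = (2 - 216 - 1*150) + 0 = (2 - 216 - 150) + 0 = -364 + 0 = -364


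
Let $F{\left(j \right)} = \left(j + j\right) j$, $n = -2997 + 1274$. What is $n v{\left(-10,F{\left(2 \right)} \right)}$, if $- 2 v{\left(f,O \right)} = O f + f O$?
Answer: $-137840$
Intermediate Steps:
$n = -1723$
$F{\left(j \right)} = 2 j^{2}$ ($F{\left(j \right)} = 2 j j = 2 j^{2}$)
$v{\left(f,O \right)} = - O f$ ($v{\left(f,O \right)} = - \frac{O f + f O}{2} = - \frac{O f + O f}{2} = - \frac{2 O f}{2} = - O f$)
$n v{\left(-10,F{\left(2 \right)} \right)} = - 1723 \left(\left(-1\right) 2 \cdot 2^{2} \left(-10\right)\right) = - 1723 \left(\left(-1\right) 2 \cdot 4 \left(-10\right)\right) = - 1723 \left(\left(-1\right) 8 \left(-10\right)\right) = \left(-1723\right) 80 = -137840$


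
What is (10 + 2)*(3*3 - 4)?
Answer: 60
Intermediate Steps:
(10 + 2)*(3*3 - 4) = 12*(9 - 4) = 12*5 = 60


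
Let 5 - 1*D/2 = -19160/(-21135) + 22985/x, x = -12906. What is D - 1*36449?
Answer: -331297581002/9092277 ≈ -36437.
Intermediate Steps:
D = 106823371/9092277 (D = 10 - 2*(-19160/(-21135) + 22985/(-12906)) = 10 - 2*(-19160*(-1/21135) + 22985*(-1/12906)) = 10 - 2*(3832/4227 - 22985/12906) = 10 - 2*(-15900601/18184554) = 10 + 15900601/9092277 = 106823371/9092277 ≈ 11.749)
D - 1*36449 = 106823371/9092277 - 1*36449 = 106823371/9092277 - 36449 = -331297581002/9092277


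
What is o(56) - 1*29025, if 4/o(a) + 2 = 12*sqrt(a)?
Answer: -58485373/2015 + 24*sqrt(14)/2015 ≈ -29025.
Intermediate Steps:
o(a) = 4/(-2 + 12*sqrt(a))
o(56) - 1*29025 = 2/(-1 + 6*sqrt(56)) - 1*29025 = 2/(-1 + 6*(2*sqrt(14))) - 29025 = 2/(-1 + 12*sqrt(14)) - 29025 = -29025 + 2/(-1 + 12*sqrt(14))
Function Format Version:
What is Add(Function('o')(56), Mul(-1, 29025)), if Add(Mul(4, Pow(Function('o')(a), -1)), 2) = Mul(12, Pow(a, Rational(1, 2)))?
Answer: Add(Rational(-58485373, 2015), Mul(Rational(24, 2015), Pow(14, Rational(1, 2)))) ≈ -29025.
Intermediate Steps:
Function('o')(a) = Mul(4, Pow(Add(-2, Mul(12, Pow(a, Rational(1, 2)))), -1))
Add(Function('o')(56), Mul(-1, 29025)) = Add(Mul(2, Pow(Add(-1, Mul(6, Pow(56, Rational(1, 2)))), -1)), Mul(-1, 29025)) = Add(Mul(2, Pow(Add(-1, Mul(6, Mul(2, Pow(14, Rational(1, 2))))), -1)), -29025) = Add(Mul(2, Pow(Add(-1, Mul(12, Pow(14, Rational(1, 2)))), -1)), -29025) = Add(-29025, Mul(2, Pow(Add(-1, Mul(12, Pow(14, Rational(1, 2)))), -1)))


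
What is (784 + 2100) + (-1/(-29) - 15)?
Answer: 83202/29 ≈ 2869.0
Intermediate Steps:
(784 + 2100) + (-1/(-29) - 15) = 2884 + (-1*(-1/29) - 15) = 2884 + (1/29 - 15) = 2884 - 434/29 = 83202/29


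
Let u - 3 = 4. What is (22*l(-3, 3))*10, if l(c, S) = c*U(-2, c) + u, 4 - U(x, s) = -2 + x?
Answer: -3740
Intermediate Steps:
U(x, s) = 6 - x (U(x, s) = 4 - (-2 + x) = 4 + (2 - x) = 6 - x)
u = 7 (u = 3 + 4 = 7)
l(c, S) = 7 + 8*c (l(c, S) = c*(6 - 1*(-2)) + 7 = c*(6 + 2) + 7 = c*8 + 7 = 8*c + 7 = 7 + 8*c)
(22*l(-3, 3))*10 = (22*(7 + 8*(-3)))*10 = (22*(7 - 24))*10 = (22*(-17))*10 = -374*10 = -3740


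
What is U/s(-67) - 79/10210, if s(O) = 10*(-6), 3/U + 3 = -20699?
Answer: -653979/84546968 ≈ -0.0077351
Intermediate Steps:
U = -3/20702 (U = 3/(-3 - 20699) = 3/(-20702) = 3*(-1/20702) = -3/20702 ≈ -0.00014491)
s(O) = -60
U/s(-67) - 79/10210 = -3/20702/(-60) - 79/10210 = -3/20702*(-1/60) - 79*1/10210 = 1/414040 - 79/10210 = -653979/84546968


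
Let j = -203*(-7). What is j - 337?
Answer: 1084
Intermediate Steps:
j = 1421
j - 337 = 1421 - 337 = 1084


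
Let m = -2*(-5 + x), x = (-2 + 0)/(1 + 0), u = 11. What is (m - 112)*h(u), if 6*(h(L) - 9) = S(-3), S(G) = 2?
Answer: -2744/3 ≈ -914.67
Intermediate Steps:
x = -2 (x = -2/1 = -2*1 = -2)
h(L) = 28/3 (h(L) = 9 + (1/6)*2 = 9 + 1/3 = 28/3)
m = 14 (m = -2*(-5 - 2) = -2*(-7) = 14)
(m - 112)*h(u) = (14 - 112)*(28/3) = -98*28/3 = -2744/3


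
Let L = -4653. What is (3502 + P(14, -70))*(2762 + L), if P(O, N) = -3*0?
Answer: -6622282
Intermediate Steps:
P(O, N) = 0
(3502 + P(14, -70))*(2762 + L) = (3502 + 0)*(2762 - 4653) = 3502*(-1891) = -6622282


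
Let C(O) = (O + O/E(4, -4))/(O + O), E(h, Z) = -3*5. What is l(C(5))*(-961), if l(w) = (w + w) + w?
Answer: -6727/5 ≈ -1345.4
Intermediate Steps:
E(h, Z) = -15
C(O) = 7/15 (C(O) = (O + O/(-15))/(O + O) = (O + O*(-1/15))/((2*O)) = (O - O/15)*(1/(2*O)) = (14*O/15)*(1/(2*O)) = 7/15)
l(w) = 3*w (l(w) = 2*w + w = 3*w)
l(C(5))*(-961) = (3*(7/15))*(-961) = (7/5)*(-961) = -6727/5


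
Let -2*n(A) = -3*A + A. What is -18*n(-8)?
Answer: 144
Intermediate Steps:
n(A) = A (n(A) = -(-3*A + A)/2 = -(-1)*A = A)
-18*n(-8) = -18*(-8) = 144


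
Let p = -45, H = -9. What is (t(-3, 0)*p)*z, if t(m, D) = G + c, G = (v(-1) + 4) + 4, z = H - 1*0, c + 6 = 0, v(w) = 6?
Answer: 3240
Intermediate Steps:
c = -6 (c = -6 + 0 = -6)
z = -9 (z = -9 - 1*0 = -9 + 0 = -9)
G = 14 (G = (6 + 4) + 4 = 10 + 4 = 14)
t(m, D) = 8 (t(m, D) = 14 - 6 = 8)
(t(-3, 0)*p)*z = (8*(-45))*(-9) = -360*(-9) = 3240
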